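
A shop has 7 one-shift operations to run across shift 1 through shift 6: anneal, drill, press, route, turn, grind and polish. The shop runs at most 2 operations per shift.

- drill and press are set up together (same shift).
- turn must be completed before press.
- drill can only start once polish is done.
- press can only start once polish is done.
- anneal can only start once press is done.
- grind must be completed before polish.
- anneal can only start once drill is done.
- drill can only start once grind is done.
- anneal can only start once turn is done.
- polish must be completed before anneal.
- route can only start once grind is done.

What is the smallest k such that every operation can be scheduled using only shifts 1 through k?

The precedence chain requires at least 4 distinct shifts.
With at most 2 per shift and 7 operations, at least 4 shifts are needed.
4 works (last occupied shift: shift 4): for example route in shift 2; press in shift 3; polish in shift 2; grind in shift 1; anneal in shift 4; drill in shift 3; turn in shift 1.

4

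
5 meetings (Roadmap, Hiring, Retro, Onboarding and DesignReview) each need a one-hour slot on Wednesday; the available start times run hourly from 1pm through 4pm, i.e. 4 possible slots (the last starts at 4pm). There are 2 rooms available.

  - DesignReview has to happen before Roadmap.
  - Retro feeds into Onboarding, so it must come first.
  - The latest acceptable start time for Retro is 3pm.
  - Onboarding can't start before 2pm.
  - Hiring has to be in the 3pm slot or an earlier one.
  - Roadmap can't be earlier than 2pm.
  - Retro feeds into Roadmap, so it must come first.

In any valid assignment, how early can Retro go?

Retro's own window allows nothing later than 3pm.
Retro at 1pm is achievable: Hiring=3pm, DesignReview=1pm, Roadmap=2pm, Retro=1pm, Onboarding=2pm.

1pm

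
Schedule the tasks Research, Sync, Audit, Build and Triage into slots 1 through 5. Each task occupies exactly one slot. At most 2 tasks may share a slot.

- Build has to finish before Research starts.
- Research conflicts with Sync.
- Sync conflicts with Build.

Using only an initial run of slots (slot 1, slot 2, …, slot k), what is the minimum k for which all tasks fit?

3

The precedence chain requires at least 2 distinct slots.
With at most 2 per slot and 5 tasks, at least 3 slots are needed.
3 works (last occupied slot: 3): for example Research in 2; Sync in 3; Audit in 1; Build in 1; Triage in 2.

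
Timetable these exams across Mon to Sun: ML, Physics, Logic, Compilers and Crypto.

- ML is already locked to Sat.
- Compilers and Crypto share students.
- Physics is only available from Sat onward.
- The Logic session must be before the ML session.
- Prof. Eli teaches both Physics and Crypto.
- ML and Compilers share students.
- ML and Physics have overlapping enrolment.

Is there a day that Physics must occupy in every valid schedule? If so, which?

Sun

Physics's window is Sat–Sun.
ML is fixed at Sat, and Physics can't share a day with ML.
So Physics must be Sun.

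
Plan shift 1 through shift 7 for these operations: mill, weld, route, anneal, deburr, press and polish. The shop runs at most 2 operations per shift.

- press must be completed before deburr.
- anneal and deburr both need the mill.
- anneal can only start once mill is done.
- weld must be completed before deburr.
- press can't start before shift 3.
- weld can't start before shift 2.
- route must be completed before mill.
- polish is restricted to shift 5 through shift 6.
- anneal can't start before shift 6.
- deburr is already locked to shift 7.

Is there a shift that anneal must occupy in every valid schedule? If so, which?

anneal's window is shift 6–shift 7.
deburr is fixed at shift 7, and anneal can't share a shift with deburr.
So anneal must be shift 6.

shift 6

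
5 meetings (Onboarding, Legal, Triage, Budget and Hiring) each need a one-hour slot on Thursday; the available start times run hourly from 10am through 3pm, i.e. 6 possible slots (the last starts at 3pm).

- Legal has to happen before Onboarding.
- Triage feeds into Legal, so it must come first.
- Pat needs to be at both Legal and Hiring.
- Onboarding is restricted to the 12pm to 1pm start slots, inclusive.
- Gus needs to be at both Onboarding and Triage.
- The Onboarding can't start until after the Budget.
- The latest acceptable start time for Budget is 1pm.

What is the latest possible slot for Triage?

11am

Downstream work caps Triage at 11am.
Triage at 11am is achievable: Hiring=10am; Budget=10am; Onboarding=1pm; Triage=11am; Legal=12pm.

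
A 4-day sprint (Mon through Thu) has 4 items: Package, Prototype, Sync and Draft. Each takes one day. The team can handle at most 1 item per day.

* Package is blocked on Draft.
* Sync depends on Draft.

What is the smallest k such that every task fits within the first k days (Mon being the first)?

4

The precedence chain requires at least 2 distinct days.
With at most 1 per day and 4 tasks, at least 4 days are needed.
4 works (last occupied day: Thu): for example Draft -> Mon; Prototype -> Thu; Sync -> Wed; Package -> Tue.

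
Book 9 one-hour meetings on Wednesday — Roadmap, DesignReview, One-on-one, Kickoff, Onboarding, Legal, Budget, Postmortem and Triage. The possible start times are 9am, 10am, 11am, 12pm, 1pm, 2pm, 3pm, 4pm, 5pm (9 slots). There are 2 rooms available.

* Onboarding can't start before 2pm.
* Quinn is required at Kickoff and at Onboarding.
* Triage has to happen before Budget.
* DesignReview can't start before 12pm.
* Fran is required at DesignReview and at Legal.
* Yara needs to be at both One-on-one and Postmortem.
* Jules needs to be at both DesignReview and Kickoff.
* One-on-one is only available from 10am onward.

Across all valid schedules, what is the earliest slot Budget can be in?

Precedence pushes Budget to at least 10am.
Budget at 10am is achievable: One-on-one=10am, Legal=11am, Roadmap=9am, Triage=9am, Postmortem=12pm, DesignReview=12pm, Budget=10am, Onboarding=2pm, Kickoff=11am.

10am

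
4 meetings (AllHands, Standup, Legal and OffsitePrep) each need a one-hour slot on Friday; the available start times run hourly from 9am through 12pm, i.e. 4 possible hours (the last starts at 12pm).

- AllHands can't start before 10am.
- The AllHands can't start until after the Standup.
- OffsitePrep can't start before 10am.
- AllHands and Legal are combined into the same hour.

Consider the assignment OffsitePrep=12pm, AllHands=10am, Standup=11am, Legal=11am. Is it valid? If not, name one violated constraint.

No — it violates: The AllHands can't start until after the Standup

The AllHands can't start until after the Standup — violated.
AllHands can't start before 10am — holds.
OffsitePrep can't start before 10am — holds.
AllHands and Legal are combined into the same hour — violated.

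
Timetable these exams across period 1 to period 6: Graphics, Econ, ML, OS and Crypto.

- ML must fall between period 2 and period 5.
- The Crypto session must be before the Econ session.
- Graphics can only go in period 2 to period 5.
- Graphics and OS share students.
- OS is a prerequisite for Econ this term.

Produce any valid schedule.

ML=period 2, Graphics=period 2, Crypto=period 1, Econ=period 2, OS=period 1

Checking: Crypto(period 1) before Econ(period 2); OS(period 1) before Econ(period 2); Graphics(period 2) != OS(period 1); Graphics=period 2 in [period 2,period 5]; ML=period 2 in [period 2,period 5].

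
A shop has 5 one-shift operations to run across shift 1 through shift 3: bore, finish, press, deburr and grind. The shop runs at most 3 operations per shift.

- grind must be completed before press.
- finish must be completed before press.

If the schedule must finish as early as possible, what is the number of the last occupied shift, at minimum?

2

The precedence chain requires at least 2 distinct shifts.
With at most 3 per shift and 5 operations, at least 2 shifts are needed.
2 works (last occupied shift: shift 2): for example finish in shift 1, press in shift 2, bore in shift 1, deburr in shift 2, grind in shift 1.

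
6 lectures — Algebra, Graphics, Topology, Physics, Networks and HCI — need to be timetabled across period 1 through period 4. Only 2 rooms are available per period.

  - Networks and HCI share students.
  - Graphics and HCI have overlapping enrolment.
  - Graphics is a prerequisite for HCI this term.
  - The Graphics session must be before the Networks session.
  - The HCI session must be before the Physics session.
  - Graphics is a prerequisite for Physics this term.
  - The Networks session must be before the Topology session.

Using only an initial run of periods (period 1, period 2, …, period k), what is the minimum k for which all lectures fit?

4 periods

The precedence chain requires at least 3 distinct periods.
With at most 2 per period and 6 lectures, at least 3 periods are needed.
Could 3 periods be enough, i.e. nothing placed later than period 3? No: HCI must come after Graphics (at period 1 or later) → {period 2, period 3}; Graphics must come before HCI (at period 3 or earlier) → {period 1, period 2}; Networks must come after Graphics (at period 1 or later) → {period 2, period 3}; Physics must come after Graphics (at period 1 or later) → {period 2, period 3}; Topology must come after Networks (at period 2 or later) → {period 3}; Networks must come before Topology (at period 3 or earlier) → {period 2}; Physics must come after HCI (at period 2 or later) → {period 3}; HCI must come before Physics (at period 3 or earlier) → {period 2}; HCI can't share with Networks (period 2) → nothing is left.
So 3 periods is not enough.
4 works (last occupied period: period 4): for example Graphics in period 1; Physics in period 3; Networks in period 3; Topology in period 4; Algebra in period 1; HCI in period 2.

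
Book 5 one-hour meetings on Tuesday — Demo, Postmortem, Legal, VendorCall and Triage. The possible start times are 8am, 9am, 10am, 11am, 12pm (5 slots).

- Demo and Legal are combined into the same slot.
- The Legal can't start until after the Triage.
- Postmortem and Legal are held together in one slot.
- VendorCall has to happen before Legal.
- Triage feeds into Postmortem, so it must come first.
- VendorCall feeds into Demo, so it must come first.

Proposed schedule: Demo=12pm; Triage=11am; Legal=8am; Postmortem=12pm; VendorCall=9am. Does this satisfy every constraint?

No. Postmortem and Legal are held together in one slot is not satisfied.

VendorCall has to happen before Legal — violated.
Postmortem and Legal are held together in one slot — violated.
The Legal can't start until after the Triage — violated.
Demo and Legal are combined into the same slot — violated.
VendorCall feeds into Demo, so it must come first — holds.
Triage feeds into Postmortem, so it must come first — holds.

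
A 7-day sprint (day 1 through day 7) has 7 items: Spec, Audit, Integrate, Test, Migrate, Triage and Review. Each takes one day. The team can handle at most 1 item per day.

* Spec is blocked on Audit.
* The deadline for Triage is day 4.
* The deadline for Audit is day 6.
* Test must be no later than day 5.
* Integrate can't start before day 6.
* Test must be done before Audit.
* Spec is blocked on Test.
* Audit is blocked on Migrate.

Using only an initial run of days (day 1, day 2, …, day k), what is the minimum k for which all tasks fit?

The precedence chain requires at least 3 distinct days.
With at most 1 per day and 7 tasks, at least 7 days are needed.
Integrate can't be placed before day 6, so the schedule must run through at least day 6.
7 works (last occupied day: day 7): for example Audit in day 4; Review in day 7; Test in day 2; Triage in day 1; Integrate in day 6; Spec in day 5; Migrate in day 3.

7 days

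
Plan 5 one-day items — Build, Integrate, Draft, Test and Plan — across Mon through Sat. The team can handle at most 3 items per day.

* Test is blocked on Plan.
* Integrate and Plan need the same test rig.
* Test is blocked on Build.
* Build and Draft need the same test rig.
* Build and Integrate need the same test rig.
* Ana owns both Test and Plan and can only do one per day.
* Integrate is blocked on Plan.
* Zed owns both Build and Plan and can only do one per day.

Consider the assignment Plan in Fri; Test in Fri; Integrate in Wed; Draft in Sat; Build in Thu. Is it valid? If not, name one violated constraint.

Invalid. Integrate is blocked on Plan.

Integrate is blocked on Plan — violated.
Test is blocked on Plan — violated.
Ana owns both Test and Plan and can only do one per day — violated.
The team can handle at most 3 items per day — holds.
Test is blocked on Build — holds.
Zed owns both Build and Plan and can only do one per day — holds.
Integrate and Plan need the same test rig — holds.
Build and Draft need the same test rig — holds.
Build and Integrate need the same test rig — holds.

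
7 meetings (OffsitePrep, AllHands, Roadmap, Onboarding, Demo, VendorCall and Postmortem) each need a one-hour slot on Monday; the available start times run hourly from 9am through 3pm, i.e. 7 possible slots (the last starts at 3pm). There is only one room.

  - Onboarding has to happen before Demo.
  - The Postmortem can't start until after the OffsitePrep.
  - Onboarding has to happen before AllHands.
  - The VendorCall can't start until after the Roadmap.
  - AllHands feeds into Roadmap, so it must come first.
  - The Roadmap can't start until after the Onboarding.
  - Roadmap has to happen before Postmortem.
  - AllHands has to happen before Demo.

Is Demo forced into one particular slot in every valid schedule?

No

Demo can be 11am (e.g. Postmortem=2pm; Onboarding=9am; Demo=11am; OffsitePrep=1pm; VendorCall=3pm; AllHands=10am; Roadmap=12pm) or 12pm (e.g. OffsitePrep in 1pm; AllHands in 10am; Demo in 12pm; Postmortem in 2pm; Roadmap in 11am; VendorCall in 3pm; Onboarding in 9am).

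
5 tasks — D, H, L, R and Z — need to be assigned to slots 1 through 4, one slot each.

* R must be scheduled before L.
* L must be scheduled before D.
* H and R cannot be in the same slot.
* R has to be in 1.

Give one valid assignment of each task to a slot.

H=2; D=3; L=2; R=1; Z=1

Checking: L(2) before D(3); R(1) before L(2); H(2) != R(1); R=1 in [1,1].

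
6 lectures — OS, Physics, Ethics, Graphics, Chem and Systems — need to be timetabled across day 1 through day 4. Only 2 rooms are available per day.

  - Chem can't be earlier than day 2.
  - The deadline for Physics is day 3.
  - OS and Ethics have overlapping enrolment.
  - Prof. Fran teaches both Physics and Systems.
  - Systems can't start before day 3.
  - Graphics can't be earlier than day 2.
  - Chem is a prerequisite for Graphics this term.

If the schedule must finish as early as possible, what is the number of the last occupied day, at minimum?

day 3

The precedence chain requires at least 2 distinct days.
With at most 2 per day and 6 lectures, at least 3 days are needed.
Systems can't be placed before day 3, so the schedule must run through at least day 3.
3 works (last occupied day: day 3): for example Systems -> day 3; Chem -> day 2; OS -> day 1; Ethics -> day 2; Graphics -> day 3; Physics -> day 1.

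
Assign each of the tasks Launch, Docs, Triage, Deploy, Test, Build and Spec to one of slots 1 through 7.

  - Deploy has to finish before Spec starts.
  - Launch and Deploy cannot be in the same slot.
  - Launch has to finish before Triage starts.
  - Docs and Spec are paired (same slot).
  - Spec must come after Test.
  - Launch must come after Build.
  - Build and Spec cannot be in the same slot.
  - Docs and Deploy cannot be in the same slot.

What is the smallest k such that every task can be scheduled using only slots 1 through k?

3 slots

The precedence chain requires at least 3 distinct slots.
3 works (last occupied slot: 3): for example Launch -> 2; Build -> 1; Docs -> 2; Triage -> 3; Deploy -> 1; Spec -> 2; Test -> 1.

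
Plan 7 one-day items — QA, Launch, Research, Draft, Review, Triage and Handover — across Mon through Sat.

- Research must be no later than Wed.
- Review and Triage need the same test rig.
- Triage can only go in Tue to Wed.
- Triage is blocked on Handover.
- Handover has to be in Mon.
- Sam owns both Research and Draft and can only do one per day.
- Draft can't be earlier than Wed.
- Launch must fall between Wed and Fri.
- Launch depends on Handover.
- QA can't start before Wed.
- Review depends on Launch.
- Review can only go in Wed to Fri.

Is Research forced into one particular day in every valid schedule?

No

Research can be Mon (e.g. Handover=Mon; Review=Thu; Draft=Wed; Launch=Wed; Triage=Tue; Research=Mon; QA=Wed) or Tue (e.g. Launch in Wed, Research in Tue, Handover in Mon, Draft in Wed, Review in Thu, Triage in Tue, QA in Wed).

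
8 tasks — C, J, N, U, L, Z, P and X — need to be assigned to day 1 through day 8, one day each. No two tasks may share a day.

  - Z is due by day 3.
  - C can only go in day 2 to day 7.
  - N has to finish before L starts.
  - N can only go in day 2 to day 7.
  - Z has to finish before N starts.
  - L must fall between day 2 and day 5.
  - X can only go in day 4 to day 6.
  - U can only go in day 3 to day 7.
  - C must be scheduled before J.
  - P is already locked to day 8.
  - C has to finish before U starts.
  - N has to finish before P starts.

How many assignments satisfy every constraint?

Splitting on C: it can be day 2 (10), day 3 (8), day 4 (4), day 5 (2). Listing each branch's schedules as (J, N, U, L, Z, P, X) by day number:
C=day 2: (3,4,7,5,1,8,6) (4,3,7,5,1,8,6) (5,3,7,4,1,8,6) (6,3,7,4,1,8,5) (6,3,7,5,1,8,4) (7,3,4,5,1,8,6) (7,3,5,4,1,8,6) (7,3,6,4,1,8,5) (7,3,6,5,1,8,4) (7,4,3,5,1,8,6) — 10.
C=day 3: (4,2,7,5,1,8,6) (5,2,7,4,1,8,6) (6,2,7,4,1,8,5) (6,2,7,5,1,8,4) (7,2,4,5,1,8,6) (7,2,5,4,1,8,6) (7,2,6,4,1,8,5) (7,2,6,5,1,8,4) — 8.
C=day 4: (5,2,7,3,1,8,6) (6,2,7,3,1,8,5) (7,2,5,3,1,8,6) (7,2,6,3,1,8,5) — 4.
C=day 5: (6,2,7,3,1,8,4) (7,2,6,3,1,8,4) — 2.
Summing: 10 + 8 + 4 + 2 = 24.

24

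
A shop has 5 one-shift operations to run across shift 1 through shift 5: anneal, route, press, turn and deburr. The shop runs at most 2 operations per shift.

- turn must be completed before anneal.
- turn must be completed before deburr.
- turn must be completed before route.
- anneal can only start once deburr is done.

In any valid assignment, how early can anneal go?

shift 3

Precedence pushes anneal to at least shift 3.
anneal at shift 3 is achievable: turn in shift 1, route in shift 2, deburr in shift 2, press in shift 1, anneal in shift 3.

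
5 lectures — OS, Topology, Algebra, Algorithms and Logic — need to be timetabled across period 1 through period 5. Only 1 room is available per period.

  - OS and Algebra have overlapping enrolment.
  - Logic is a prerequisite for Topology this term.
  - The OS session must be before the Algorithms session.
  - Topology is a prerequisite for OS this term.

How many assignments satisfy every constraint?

Splitting on OS: it can be period 3 (2), period 4 (3). Listing each branch's schedules as (Topology, Algebra, Algorithms, Logic) by period number:
OS=period 3: (2,4,5,1) (2,5,4,1) — 2.
OS=period 4: (2,3,5,1) (3,1,5,2) (3,2,5,1) — 3.
Summing: 2 + 3 = 5.

5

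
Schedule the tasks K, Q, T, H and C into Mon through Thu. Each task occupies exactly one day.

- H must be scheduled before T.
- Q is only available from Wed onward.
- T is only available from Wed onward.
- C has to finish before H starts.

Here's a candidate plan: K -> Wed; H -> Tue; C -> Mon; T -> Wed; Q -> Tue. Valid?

No. Q is only available from Wed onward is not satisfied.

H must be scheduled before T — holds.
T is only available from Wed onward — holds.
Q is only available from Wed onward — violated.
C has to finish before H starts — holds.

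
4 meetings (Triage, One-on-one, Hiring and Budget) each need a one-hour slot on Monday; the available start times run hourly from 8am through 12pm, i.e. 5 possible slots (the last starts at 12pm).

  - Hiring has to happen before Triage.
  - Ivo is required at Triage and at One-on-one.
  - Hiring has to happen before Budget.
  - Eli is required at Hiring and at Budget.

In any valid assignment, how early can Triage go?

9am

Precedence pushes Triage to at least 9am.
Triage at 9am is achievable: Budget -> 9am, Hiring -> 8am, One-on-one -> 8am, Triage -> 9am.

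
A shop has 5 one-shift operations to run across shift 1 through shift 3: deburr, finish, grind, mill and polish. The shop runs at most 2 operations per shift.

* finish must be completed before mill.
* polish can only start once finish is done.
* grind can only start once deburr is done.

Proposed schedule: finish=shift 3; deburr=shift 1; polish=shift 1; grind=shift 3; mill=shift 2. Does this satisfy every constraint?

polish can only start once finish is done — violated.
finish must be completed before mill — violated.
grind can only start once deburr is done — holds.
The shop runs at most 2 operations per shift — holds.

No. polish can only start once finish is done is not satisfied.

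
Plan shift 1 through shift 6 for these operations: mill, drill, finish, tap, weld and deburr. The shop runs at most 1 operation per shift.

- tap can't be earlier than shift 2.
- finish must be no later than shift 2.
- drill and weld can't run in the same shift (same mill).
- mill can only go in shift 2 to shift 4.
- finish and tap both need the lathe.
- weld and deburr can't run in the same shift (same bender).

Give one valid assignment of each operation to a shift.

mill -> shift 2; deburr -> shift 6; weld -> shift 5; tap -> shift 3; finish -> shift 1; drill -> shift 4

Checking: drill(shift 4) != weld(shift 5); finish(shift 1) != tap(shift 3); weld(shift 5) != deburr(shift 6); finish=shift 1 in [shift 1,shift 2]; mill=shift 2 in [shift 2,shift 4]; tap=shift 3 in [shift 2,shift 6]; max 1 per shift (cap 1).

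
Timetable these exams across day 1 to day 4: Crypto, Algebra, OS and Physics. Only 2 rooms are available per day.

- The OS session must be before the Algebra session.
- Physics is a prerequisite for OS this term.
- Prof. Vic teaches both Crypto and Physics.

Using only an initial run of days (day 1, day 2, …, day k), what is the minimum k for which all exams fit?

The precedence chain requires at least 3 distinct days.
With at most 2 per day and 4 exams, at least 2 days are needed.
3 works (last occupied day: day 3): for example Algebra -> day 3; Crypto -> day 2; OS -> day 2; Physics -> day 1.

3 days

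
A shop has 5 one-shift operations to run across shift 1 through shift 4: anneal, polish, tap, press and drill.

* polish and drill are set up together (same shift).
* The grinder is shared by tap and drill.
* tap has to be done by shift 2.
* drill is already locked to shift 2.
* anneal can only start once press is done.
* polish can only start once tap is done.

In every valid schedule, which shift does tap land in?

tap's window is shift 1–shift 2.
drill is fixed at shift 2, and tap can't share a shift with drill.
So tap must be shift 1.

shift 1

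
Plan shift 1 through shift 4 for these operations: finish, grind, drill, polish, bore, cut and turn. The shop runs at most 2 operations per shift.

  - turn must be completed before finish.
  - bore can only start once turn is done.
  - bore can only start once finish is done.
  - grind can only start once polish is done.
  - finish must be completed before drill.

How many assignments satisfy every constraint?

44

Splitting on finish: it can be shift 2 (34), shift 3 (10). Listing each branch's schedules as (grind, drill, polish, bore, cut, turn) by shift number:
finish=shift 2: (2,3,1,3,4,1) (2,3,1,4,3,1) (2,3,1,4,4,1) (2,4,1,3,3,1) (2,4,1,3,4,1) (2,4,1,4,3,1) (3,3,1,4,2,1) (3,3,1,4,4,1) (3,3,2,4,1,1) (3,3,2,4,4,1) (3,4,1,3,2,1) (3,4,1,3,4,1) (3,4,1,4,2,1) (3,4,1,4,3,1) (3,4,2,3,1,1) (3,4,2,3,4,1) (3,4,2,4,1,1) (3,4,2,4,3,1) (4,3,1,3,2,1) (4,3,1,3,4,1) (4,3,1,4,2,1) (4,3,1,4,3,1) (4,3,2,3,1,1) (4,3,2,3,4,1) (4,3,2,4,1,1) (4,3,2,4,3,1) (4,3,3,4,1,1) (4,3,3,4,2,1) (4,4,1,3,2,1) (4,4,1,3,3,1) (4,4,2,3,1,1) (4,4,2,3,3,1) (4,4,3,3,1,1) (4,4,3,3,2,1) — 34.
finish=shift 3: (2,4,1,4,1,2) (2,4,1,4,2,1) (2,4,1,4,3,1) (2,4,1,4,3,2) (3,4,1,4,1,2) (3,4,1,4,2,1) (3,4,1,4,2,2) (3,4,2,4,1,1) (3,4,2,4,1,2) (3,4,2,4,2,1) — 10.
Summing: 34 + 10 = 44.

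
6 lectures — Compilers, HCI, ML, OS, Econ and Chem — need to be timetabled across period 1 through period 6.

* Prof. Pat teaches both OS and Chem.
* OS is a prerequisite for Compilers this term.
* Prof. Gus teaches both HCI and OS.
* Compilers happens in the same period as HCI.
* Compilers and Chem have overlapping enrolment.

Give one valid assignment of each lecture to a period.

ML -> period 1; Econ -> period 1; Compilers -> period 2; OS -> period 1; HCI -> period 2; Chem -> period 3

Checking: OS(period 1) before Compilers(period 2); Compilers(period 2) != Chem(period 3); HCI(period 2) != OS(period 1); OS(period 1) != Chem(period 3); Compilers = HCI = period 2.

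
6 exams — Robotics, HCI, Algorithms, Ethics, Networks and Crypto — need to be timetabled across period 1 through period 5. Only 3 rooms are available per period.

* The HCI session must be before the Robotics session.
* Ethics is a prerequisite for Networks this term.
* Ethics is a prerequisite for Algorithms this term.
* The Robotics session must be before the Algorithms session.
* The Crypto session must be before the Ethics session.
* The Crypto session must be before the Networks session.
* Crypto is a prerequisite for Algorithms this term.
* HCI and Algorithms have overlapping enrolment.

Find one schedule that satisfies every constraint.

Robotics in period 2; Algorithms in period 3; Ethics in period 2; HCI in period 1; Crypto in period 1; Networks in period 3

Checking: HCI(period 1) before Robotics(period 2); Crypto(period 1) before Ethics(period 2); Ethics(period 2) before Networks(period 3); Ethics(period 2) before Algorithms(period 3); Robotics(period 2) before Algorithms(period 3); Crypto(period 1) before Networks(period 3); Crypto(period 1) before Algorithms(period 3); HCI(period 1) != Algorithms(period 3); max 2 per period (cap 3).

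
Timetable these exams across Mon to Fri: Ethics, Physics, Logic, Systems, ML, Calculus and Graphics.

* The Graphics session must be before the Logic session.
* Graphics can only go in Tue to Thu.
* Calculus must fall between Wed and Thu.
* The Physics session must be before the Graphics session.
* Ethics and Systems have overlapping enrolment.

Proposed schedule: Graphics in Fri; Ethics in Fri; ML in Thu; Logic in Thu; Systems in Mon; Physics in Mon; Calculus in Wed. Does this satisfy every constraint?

The Graphics session must be before the Logic session — violated.
Calculus must fall between Wed and Thu — holds.
The Physics session must be before the Graphics session — holds.
Ethics and Systems have overlapping enrolment — holds.
Graphics can only go in Tue to Thu — violated.

No — it violates: The Graphics session must be before the Logic session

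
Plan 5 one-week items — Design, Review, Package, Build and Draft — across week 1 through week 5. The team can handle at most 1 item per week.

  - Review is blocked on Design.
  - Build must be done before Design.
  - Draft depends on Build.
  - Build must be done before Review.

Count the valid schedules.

15

Splitting on Design: it can be week 2 (6), week 3 (6), week 4 (3). Listing each branch's schedules as (Review, Package, Build, Draft) by week number:
Design=week 2: (3,4,1,5) (3,5,1,4) (4,3,1,5) (4,5,1,3) (5,3,1,4) (5,4,1,3) — 6.
Design=week 3: (4,1,2,5) (4,2,1,5) (4,5,1,2) (5,1,2,4) (5,2,1,4) (5,4,1,2) — 6.
Design=week 4: (5,1,2,3) (5,2,1,3) (5,3,1,2) — 3.
Summing: 6 + 6 + 3 = 15.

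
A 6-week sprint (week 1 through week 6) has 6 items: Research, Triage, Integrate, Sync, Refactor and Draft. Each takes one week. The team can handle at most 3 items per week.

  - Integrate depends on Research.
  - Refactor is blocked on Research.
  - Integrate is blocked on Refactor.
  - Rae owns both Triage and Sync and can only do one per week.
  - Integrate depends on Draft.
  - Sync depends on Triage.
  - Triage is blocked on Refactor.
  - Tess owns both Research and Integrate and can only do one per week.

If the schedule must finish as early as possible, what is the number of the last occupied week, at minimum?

4

The precedence chain requires at least 4 distinct weeks.
With at most 3 per week and 6 work items, at least 2 weeks are needed.
4 works (last occupied week: week 4): for example Refactor in week 2; Sync in week 4; Triage in week 3; Draft in week 1; Integrate in week 3; Research in week 1.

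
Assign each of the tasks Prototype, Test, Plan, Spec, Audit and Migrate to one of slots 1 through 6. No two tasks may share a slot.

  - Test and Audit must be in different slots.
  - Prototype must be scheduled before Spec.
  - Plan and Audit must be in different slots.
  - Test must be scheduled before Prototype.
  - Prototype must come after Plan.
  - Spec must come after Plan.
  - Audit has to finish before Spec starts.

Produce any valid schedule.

Audit -> 4; Test -> 2; Plan -> 1; Prototype -> 3; Migrate -> 6; Spec -> 5

Checking: Prototype(3) before Spec(5); Plan(1) before Spec(5); Plan(1) before Prototype(3); Audit(4) before Spec(5); Test(2) before Prototype(3); Test(2) != Audit(4); Plan(1) != Audit(4); max 1 per slot (cap 1).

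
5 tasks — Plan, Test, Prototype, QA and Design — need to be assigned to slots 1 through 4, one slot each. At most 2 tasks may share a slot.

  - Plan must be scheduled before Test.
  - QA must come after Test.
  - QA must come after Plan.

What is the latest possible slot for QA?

4

Precedence pushes QA to at least 3.
QA at 4 is achievable: Test -> 2, Design -> 2, Plan -> 1, QA -> 4, Prototype -> 1.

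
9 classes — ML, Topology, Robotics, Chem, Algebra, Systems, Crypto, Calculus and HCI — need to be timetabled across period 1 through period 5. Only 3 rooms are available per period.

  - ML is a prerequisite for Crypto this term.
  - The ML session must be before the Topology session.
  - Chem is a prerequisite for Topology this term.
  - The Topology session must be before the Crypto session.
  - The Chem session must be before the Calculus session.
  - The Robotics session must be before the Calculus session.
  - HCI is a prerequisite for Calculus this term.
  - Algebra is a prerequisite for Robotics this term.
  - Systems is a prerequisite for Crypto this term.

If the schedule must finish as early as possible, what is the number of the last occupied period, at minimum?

4

The precedence chain requires at least 3 distinct periods.
With at most 3 per period and 9 classes, at least 3 periods are needed.
Could 3 periods be enough, i.e. nothing placed later than period 3? No: Calculus must come after Chem (at period 1 or later) → {period 2, period 3}; Chem must come before Calculus (at period 3 or earlier) → {period 1, period 2}; Robotics must come after Algebra (at period 1 or later) → {period 2, period 3}; Algebra must come before Robotics (at period 3 or earlier) → {period 1, period 2}; Crypto must come after Systems (at period 1 or later) → {period 2, period 3}; Systems must come before Crypto (at period 3 or earlier) → {period 1, period 2}; HCI must come before Calculus (at period 3 or earlier) → {period 1, period 2}; Topology must come after Chem (at period 1 or later) → {period 2, period 3}; Calculus must come after Robotics (at period 2 or later) → {period 3}; Robotics must come before Calculus (at period 3 or earlier) → {period 2}; ML must come before Topology (at period 3 or earlier) → {period 1, period 2}; Crypto must come after Topology (at period 2 or later) → {period 3}; Topology must come before Crypto (at period 3 or earlier) → {period 2}; Algebra must come before Robotics (at period 2 or earlier) → {period 1}; Chem must come before Topology (at period 2 or earlier) → {period 1}; ML must come before Topology (at period 2 or earlier) → {period 1}; Systems can't use period 1, already full with ML, Chem and Algebra (limit 3) → {period 2}; HCI can't use period 1, already full with ML, Chem and Algebra (limit 3) → {period 2}; that puts Topology, Robotics, Systems and HCI all in period 2 — more than 3 per period.
So 3 periods is not enough.
4 works (last occupied period: period 4): for example Crypto -> period 3, HCI -> period 3, Systems -> period 2, Robotics -> period 2, Topology -> period 2, Calculus -> period 4, ML -> period 1, Algebra -> period 1, Chem -> period 1.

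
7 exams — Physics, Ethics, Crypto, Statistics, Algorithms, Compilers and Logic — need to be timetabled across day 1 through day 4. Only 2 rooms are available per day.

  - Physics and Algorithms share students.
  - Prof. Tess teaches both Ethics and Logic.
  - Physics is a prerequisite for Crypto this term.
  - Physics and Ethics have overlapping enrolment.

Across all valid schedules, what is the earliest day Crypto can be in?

Precedence pushes Crypto to at least day 2.
Crypto at day 2 is achievable: Logic in day 4; Statistics in day 1; Algorithms in day 3; Crypto in day 2; Physics in day 1; Compilers in day 3; Ethics in day 2.

day 2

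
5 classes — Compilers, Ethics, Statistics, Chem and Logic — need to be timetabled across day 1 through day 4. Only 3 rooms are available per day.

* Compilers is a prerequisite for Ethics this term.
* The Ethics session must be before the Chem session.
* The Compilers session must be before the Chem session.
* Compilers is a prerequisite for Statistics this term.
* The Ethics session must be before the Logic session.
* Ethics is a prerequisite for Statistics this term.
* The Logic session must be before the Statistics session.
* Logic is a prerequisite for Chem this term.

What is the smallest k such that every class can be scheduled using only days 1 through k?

The precedence chain requires at least 4 distinct days.
With at most 3 per day and 5 classes, at least 2 days are needed.
4 works (last occupied day: day 4): for example Ethics in day 2; Statistics in day 4; Compilers in day 1; Logic in day 3; Chem in day 4.

4 days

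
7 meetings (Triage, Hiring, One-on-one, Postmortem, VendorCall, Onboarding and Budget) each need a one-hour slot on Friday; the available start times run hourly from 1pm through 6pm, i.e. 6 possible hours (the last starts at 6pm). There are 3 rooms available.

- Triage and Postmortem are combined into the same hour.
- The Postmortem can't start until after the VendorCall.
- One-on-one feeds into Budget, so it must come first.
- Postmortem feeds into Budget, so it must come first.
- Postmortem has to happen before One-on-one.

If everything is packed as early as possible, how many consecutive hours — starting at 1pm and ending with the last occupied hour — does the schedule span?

The precedence chain requires at least 4 distinct hours.
With at most 3 per hour and 7 meetings, at least 3 hours are needed.
4 works (last occupied hour: 4pm): for example Budget in 4pm; Postmortem in 2pm; Hiring in 1pm; One-on-one in 3pm; Onboarding in 1pm; VendorCall in 1pm; Triage in 2pm.

4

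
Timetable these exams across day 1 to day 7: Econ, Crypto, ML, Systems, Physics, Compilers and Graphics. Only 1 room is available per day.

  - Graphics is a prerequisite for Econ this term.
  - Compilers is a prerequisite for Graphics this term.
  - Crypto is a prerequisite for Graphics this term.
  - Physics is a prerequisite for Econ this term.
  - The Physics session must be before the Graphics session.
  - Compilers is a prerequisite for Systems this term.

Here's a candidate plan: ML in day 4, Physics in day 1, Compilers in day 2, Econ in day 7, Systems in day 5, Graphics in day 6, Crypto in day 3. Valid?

Valid

Crypto is a prerequisite for Graphics this term — holds.
The Physics session must be before the Graphics session — holds.
Graphics is a prerequisite for Econ this term — holds.
Physics is a prerequisite for Econ this term — holds.
Compilers is a prerequisite for Graphics this term — holds.
Compilers is a prerequisite for Systems this term — holds.
Only 1 room is available per day — holds.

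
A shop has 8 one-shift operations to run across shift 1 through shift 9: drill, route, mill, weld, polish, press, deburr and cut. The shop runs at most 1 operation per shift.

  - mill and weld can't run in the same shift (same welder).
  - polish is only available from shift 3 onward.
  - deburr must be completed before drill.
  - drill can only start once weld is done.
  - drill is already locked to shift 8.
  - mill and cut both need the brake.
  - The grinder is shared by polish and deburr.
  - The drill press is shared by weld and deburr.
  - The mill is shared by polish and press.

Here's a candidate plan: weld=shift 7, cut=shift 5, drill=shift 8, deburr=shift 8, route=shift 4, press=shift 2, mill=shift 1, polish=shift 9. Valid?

No — it violates: The shop runs at most 1 operation per shift

drill is already locked to shift 8 — holds.
The drill press is shared by weld and deburr — holds.
mill and cut both need the brake — holds.
polish is only available from shift 3 onward — holds.
The grinder is shared by polish and deburr — holds.
drill can only start once weld is done — holds.
mill and weld can't run in the same shift (same welder) — holds.
The mill is shared by polish and press — holds.
The shop runs at most 1 operation per shift — violated.
deburr must be completed before drill — violated.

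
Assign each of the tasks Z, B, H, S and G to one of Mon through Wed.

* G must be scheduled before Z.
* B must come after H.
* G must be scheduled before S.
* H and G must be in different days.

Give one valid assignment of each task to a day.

H in Tue, B in Wed, Z in Tue, S in Tue, G in Mon

Checking: G(Mon) before S(Tue); G(Mon) before Z(Tue); H(Tue) before B(Wed); H(Tue) != G(Mon).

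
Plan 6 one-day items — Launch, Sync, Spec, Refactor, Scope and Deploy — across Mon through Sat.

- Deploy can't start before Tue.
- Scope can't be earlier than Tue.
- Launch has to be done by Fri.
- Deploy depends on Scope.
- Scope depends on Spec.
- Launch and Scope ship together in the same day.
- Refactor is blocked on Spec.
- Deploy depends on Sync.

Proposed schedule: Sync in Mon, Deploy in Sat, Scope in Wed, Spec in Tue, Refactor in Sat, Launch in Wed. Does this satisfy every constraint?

Scope depends on Spec — holds.
Refactor is blocked on Spec — holds.
Deploy depends on Sync — holds.
Launch and Scope ship together in the same day — holds.
Deploy depends on Scope — holds.
Deploy can't start before Tue — holds.
Scope can't be earlier than Tue — holds.
Launch has to be done by Fri — holds.

Yes, all constraints hold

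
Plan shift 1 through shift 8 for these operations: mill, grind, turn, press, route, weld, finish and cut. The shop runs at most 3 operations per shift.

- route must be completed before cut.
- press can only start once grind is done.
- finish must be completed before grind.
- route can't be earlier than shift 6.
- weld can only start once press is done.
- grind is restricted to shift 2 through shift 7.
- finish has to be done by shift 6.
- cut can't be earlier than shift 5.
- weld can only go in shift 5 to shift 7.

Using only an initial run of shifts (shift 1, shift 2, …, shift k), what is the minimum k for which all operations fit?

7

The precedence chain requires at least 4 distinct shifts.
With at most 3 per shift and 8 operations, at least 3 shifts are needed.
Propagating the time windows through the other constraints, cut can't land before shift 7, so the schedule must run through at least shift 7.
7 works (last occupied shift: shift 7): for example turn=shift 1, finish=shift 1, route=shift 6, press=shift 3, mill=shift 1, cut=shift 7, weld=shift 5, grind=shift 2.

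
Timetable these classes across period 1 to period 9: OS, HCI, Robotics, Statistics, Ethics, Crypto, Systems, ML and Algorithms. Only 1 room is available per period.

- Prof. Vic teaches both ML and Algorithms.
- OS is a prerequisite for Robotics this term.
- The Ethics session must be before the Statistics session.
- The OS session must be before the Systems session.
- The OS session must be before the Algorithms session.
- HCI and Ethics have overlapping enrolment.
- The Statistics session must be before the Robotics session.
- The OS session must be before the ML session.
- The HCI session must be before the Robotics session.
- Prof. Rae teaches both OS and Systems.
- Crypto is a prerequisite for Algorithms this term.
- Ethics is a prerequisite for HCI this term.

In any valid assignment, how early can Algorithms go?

period 3

Precedence pushes Algorithms to at least period 2.
Algorithms at period 3 is achievable: HCI=period 5; Robotics=period 7; Statistics=period 6; Crypto=period 2; Systems=period 8; OS=period 1; Algorithms=period 3; Ethics=period 4; ML=period 9.
Nothing earlier works — the conflict and capacity constraints rule out every period before period 3.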